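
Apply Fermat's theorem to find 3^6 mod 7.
By Fermat's Little Theorem, 3^{6} ≡ 1 mod 7 since 7 is prime and gcd(3, 7) = 1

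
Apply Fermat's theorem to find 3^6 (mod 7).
By Fermat's Little Theorem, 3^{6} ≡ 1 (mod 7) since 7 is prime and gcd(3, 7) = 1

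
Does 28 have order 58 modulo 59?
28^{29} ≡ 1 (mod 59) and 29 < 58, so ord_59(28) = 29 ≠ 58 and 28 is not a primitive root.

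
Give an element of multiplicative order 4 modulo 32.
7 has order 4 mod 32 since 7^{4} ≡ 1 (mod 32) and no smaller power works.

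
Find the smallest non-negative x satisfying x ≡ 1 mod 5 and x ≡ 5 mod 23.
M = 5 × 23 = 115. M₁ = 23, y₁ ≡ 2 mod 5. M₂ = 5, y₂ ≡ 14 mod 23. x = 1×23×2 + 5×5×14 ≡ 51 mod 115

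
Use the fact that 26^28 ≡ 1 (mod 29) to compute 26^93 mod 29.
By Fermat: 26^{28} ≡ 1 (mod 29). 93 = 3×28 + 9. So 26^{93} ≡ 26^{9} ≡ 8 (mod 29)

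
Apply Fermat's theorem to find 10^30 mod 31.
By Fermat's Little Theorem, 10^{30} ≡ 1 mod 31 since 31 is prime and gcd(10, 31) = 1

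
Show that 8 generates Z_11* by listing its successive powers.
8^1, 8^2, ..., 8^{10} mod 11: [8, 9, 6, 4, 10, 3, 2, 5, 7, 1]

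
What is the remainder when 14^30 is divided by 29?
Using Fermat: 14^{28} ≡ 1 (mod 29). 30 ≡ 2 (mod 28). So 14^{30} ≡ 14^{2} ≡ 22 (mod 29)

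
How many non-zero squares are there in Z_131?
Exactly half the non-zero residues mod a prime are QRs: (131-1)/2 = 65.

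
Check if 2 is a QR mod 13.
By Euler's criterion: 2^{6} ≡ 12 mod 13. Since this equals -1 (≡ 12), 2 is not a QR.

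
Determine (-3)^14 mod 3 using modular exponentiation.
By repeated squaring mod 3: (-3)^{1}≡0, (-3)^{2}≡0, (-3)^{4}≡0, (-3)^{8}≡0. Then (-3)^{14} = (-3)^{8+4+2} ≡ 0 × 0 × 0 ≡ 0 mod 3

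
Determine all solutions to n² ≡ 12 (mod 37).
The square roots of 12 mod 37 are 7 and 30. Verify: 7² = 49 ≡ 12 (mod 37)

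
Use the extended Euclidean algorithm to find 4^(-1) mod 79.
Extended GCD: 4(20) + 79(-1) = 1. So 4^(-1) ≡ 20 (mod 79). Verify: 4 × 20 = 80 ≡ 1 (mod 79)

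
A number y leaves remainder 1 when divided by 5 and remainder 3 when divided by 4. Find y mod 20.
M = 5 × 4 = 20. M₁ = 4, y₁ ≡ 4 mod 5. M₂ = 5, y₂ ≡ 1 mod 4. y = 1×4×4 + 3×5×1 ≡ 11 mod 20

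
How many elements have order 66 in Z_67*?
There are φ(67-1) = φ(66) = 20 primitive roots modulo 67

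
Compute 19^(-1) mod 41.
Since 41 is prime, by Fermat 19^(-1) ≡ 19^{39} ≡ 13 mod 41. Verify: 19 × 13 = 247 ≡ 1 mod 41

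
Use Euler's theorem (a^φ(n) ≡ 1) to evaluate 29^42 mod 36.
By Euler: 29^{12} ≡ 1 (mod 36) since gcd(29, 36) = 1. 42 = 3×12 + 6. So 29^{42} ≡ 29^{6} ≡ 1 (mod 36)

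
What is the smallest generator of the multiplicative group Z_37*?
g = 2. Powers: [2, 4, 8, 16, 32, 27, 17, 34, 31, ...] generates all 36 non-zero residues.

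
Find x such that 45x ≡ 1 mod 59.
Since 59 is prime, by Fermat 45^(-1) ≡ 45^{57} ≡ 21 mod 59. Verify: 45 × 21 = 945 ≡ 1 mod 59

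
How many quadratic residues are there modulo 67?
The squaring map on Z_67* is 2-to-1, so there are (66)/2 = 33 QRs.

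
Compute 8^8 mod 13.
By repeated squaring mod 13: 8^{1}≡8, 8^{2}≡12, 8^{4}≡1, 8^{8}≡1. So 8^{8} ≡ 1 mod 13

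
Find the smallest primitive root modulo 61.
g = 2. Powers: [2, 4, 8, 16, 32, 3, 6, 12, 24, ...] generates all 60 non-zero residues.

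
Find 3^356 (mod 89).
Using Fermat: 3^{88} ≡ 1 (mod 89). 356 ≡ 4 (mod 88). So 3^{356} ≡ 3^{4} ≡ 81 (mod 89)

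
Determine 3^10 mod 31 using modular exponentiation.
By repeated squaring mod 31: 3^{1}≡3, 3^{2}≡9, 3^{4}≡19, 3^{8}≡20. Then 3^{10} = 3^{8+2} ≡ 20 × 9 ≡ 25 mod 31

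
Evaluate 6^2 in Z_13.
6^{2} = 36 ≡ 10 mod 13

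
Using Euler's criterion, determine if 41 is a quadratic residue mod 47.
By Euler's criterion: 41^{23} ≡ 46 mod 47. Since this equals -1 (≡ 46), 41 is not a QR.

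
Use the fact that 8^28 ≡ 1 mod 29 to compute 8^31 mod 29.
By Fermat: 8^{28} ≡ 1 mod 29. So 8^{31} = 8^{28} · 8^{3} ≡ 8^{3} ≡ 19 mod 29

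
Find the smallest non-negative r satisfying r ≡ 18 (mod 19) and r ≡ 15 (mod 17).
M = 19 × 17 = 323. M₁ = 17, y₁ ≡ 9 (mod 19). M₂ = 19, y₂ ≡ 9 (mod 17). r = 18×17×9 + 15×19×9 ≡ 151 (mod 323)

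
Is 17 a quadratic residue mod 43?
By Euler's criterion: 17^{21} ≡ 1 mod 43. Since this equals 1, 17 is a QR.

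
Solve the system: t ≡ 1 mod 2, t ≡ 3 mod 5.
M = 2 × 5 = 10. M₁ = 5, y₁ ≡ 1 mod 2. M₂ = 2, y₂ ≡ 3 mod 5. t = 1×5×1 + 3×2×3 ≡ 3 mod 10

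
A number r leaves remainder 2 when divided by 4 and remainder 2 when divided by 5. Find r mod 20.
M = 4 × 5 = 20. M₁ = 5, y₁ ≡ 1 mod 4. M₂ = 4, y₂ ≡ 4 mod 5. r = 2×5×1 + 2×4×4 ≡ 2 mod 20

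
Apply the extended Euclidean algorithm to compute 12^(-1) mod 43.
Extended GCD: 12(18) + 43(-5) = 1. So 12^(-1) ≡ 18 (mod 43). Verify: 12 × 18 = 216 ≡ 1 (mod 43)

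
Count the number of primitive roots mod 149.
Number of primitive roots mod 149 = φ(p-1) = φ(148) = 72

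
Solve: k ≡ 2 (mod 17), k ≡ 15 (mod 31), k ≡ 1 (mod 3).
M = 17 × 31 × 3 = 1581. M₁ = 93, y₁ ≡ 15 (mod 17). M₂ = 51, y₂ ≡ 14 (mod 31). M₃ = 527, y₃ ≡ 2 (mod 3). k = 2×93×15 + 15×51×14 + 1×527×2 ≡ 325 (mod 1581)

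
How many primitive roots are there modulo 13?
There are φ(13-1) = φ(12) = 4 primitive roots modulo 13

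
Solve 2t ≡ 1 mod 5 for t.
Since 5 is prime, by Fermat 2^(-1) ≡ 2^{3} ≡ 3 mod 5. Verify: 2 × 3 = 6 ≡ 1 mod 5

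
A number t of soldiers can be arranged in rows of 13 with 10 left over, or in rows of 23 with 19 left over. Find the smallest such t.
M = 13 × 23 = 299. M₁ = 23, y₁ ≡ 4 (mod 13). M₂ = 13, y₂ ≡ 16 (mod 23). t = 10×23×4 + 19×13×16 ≡ 88 (mod 299)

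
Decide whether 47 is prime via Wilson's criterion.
(46)! mod 47 = 46. Since 46 ≡ -1 (mod 47), 47 is prime.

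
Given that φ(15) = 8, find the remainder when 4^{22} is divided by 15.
By Euler: 4^{8} ≡ 1 (mod 15) since gcd(4, 15) = 1. 22 = 2×8 + 6. So 4^{22} ≡ 4^{6} ≡ 1 (mod 15)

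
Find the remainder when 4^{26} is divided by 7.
By Fermat: 4^{6} ≡ 1 (mod 7). 26 = 4×6 + 2. So 4^{26} ≡ 4^{2} ≡ 2 (mod 7)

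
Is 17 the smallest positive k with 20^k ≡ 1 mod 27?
Powers of 20 mod 27: 20^1≡20, 20^2≡22, 20^3≡8, 20^4≡25, 20^5≡14, 20^6≡10, 20^7≡11, 20^8≡4, 20^9≡26, 20^10≡7, 20^11≡5, 20^12≡19, 20^13≡2, 20^14≡13, 20^15≡17, 20^16≡16, 20^17≡23, 20^18≡1. 20^17≡23≢1, so ord ≠ 17. No, the actual order is 18.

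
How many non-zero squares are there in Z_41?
Exactly half the non-zero residues mod a prime are QRs: (41-1)/2 = 20.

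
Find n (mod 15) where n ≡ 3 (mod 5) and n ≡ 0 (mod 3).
M = 5 × 3 = 15. M₁ = 3, y₁ ≡ 2 (mod 5). M₂ = 5, y₂ ≡ 2 (mod 3). n = 3×3×2 + 0×5×2 ≡ 3 (mod 15)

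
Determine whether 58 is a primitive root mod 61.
58^{5} ≡ 1 mod 61 and 5 < 60, so ord_61(58) = 5 ≠ 60 and 58 is not a primitive root.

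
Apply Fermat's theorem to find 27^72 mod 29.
By Fermat: 27^{28} ≡ 1 mod 29. 72 = 2×28 + 16. So 27^{72} ≡ 27^{16} ≡ 25 mod 29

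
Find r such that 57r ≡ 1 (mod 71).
Since 71 is prime, by Fermat 57^(-1) ≡ 57^{69} ≡ 5 (mod 71). Verify: 57 × 5 = 285 ≡ 1 (mod 71)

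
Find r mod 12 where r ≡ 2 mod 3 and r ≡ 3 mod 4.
M = 3 × 4 = 12. M₁ = 4, y₁ ≡ 1 mod 3. M₂ = 3, y₂ ≡ 3 mod 4. r = 2×4×1 + 3×3×3 ≡ 11 mod 12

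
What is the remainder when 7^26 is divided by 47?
By repeated squaring (mod 47): 7^{1}≡7, 7^{2}≡2, 7^{4}≡4, 7^{8}≡16, 7^{16}≡21. Then 7^{26} = 7^{16+8+2} ≡ 21 × 16 × 2 ≡ 14 (mod 47)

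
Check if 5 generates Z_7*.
ord_7(5) divides 6. For each prime q|6: 5^{3}≡6, 5^{2}≡4, none ≡ 1. So 5 has order 6 and is a primitive root mod 7.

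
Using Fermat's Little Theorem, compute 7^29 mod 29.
By Fermat: 7^{28} ≡ 1 (mod 29). So 7^{29} = 7^{28} · 7^{1} ≡ 7^{1} ≡ 7 (mod 29)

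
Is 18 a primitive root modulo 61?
ord_61(18) divides 60. For each prime q|60: 18^{30}≡60, 18^{20}≡47, 18^{12}≡58, none ≡ 1. So 18 has order 60 and is a primitive root mod 61.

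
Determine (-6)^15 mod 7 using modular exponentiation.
Using Fermat: (-6)^{6} ≡ 1 mod 7. 15 ≡ 3 mod 6. So (-6)^{15} ≡ (-6)^{3} ≡ 1 mod 7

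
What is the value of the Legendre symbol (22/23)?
(22/23) = 22^{11} mod 23 = -1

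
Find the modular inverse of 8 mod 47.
Since 47 is prime, by Fermat 8^(-1) ≡ 8^{45} ≡ 6 mod 47. Verify: 8 × 6 = 48 ≡ 1 mod 47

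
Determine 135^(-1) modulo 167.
Since 167 is prime, by Fermat 135^(-1) ≡ 135^{165} ≡ 120 (mod 167). Verify: 135 × 120 = 16200 ≡ 1 (mod 167)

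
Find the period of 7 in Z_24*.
Powers of 7 mod 24: 7^1≡7, 7^2≡1. So the order of 7 is 2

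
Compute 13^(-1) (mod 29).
Since 29 is prime, by Fermat 13^(-1) ≡ 13^{27} ≡ 9 (mod 29). Verify: 13 × 9 = 117 ≡ 1 (mod 29)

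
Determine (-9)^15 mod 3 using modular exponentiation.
By repeated squaring (mod 3): (-9)^{1}≡0, (-9)^{2}≡0, (-9)^{4}≡0, (-9)^{8}≡0. Then (-9)^{15} = (-9)^{8+4+2+1} ≡ 0 × 0 × 0 × 0 ≡ 0 (mod 3)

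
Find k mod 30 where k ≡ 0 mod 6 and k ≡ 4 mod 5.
M = 6 × 5 = 30. M₁ = 5, y₁ ≡ 5 mod 6. M₂ = 6, y₂ ≡ 1 mod 5. k = 0×5×5 + 4×6×1 ≡ 24 mod 30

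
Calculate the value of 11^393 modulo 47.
Using Fermat: 11^{46} ≡ 1 (mod 47). 393 ≡ 25 (mod 46). So 11^{393} ≡ 11^{25} ≡ 20 (mod 47)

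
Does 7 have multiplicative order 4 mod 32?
Powers of 7 mod 32: 7^1≡7, 7^2≡17, 7^3≡23, 7^4≡1. First k with 7^k≡1 is k=4. Yes, ord_32(7) = 4.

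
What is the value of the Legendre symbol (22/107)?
(22/107) = 22^{53} mod 107 = -1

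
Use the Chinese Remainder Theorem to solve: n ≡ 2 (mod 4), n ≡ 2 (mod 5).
M = 4 × 5 = 20. M₁ = 5, y₁ ≡ 1 (mod 4). M₂ = 4, y₂ ≡ 4 (mod 5). n = 2×5×1 + 2×4×4 ≡ 2 (mod 20)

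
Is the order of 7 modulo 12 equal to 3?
Powers of 7 mod 12: 7^1≡7, 7^2≡1. Already 7^2≡1, so the order is 2 < 3. No, the actual order is 2.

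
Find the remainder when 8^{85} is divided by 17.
By Fermat: 8^{16} ≡ 1 mod 17. 85 = 5×16 + 5. So 8^{85} ≡ 8^{5} ≡ 9 mod 17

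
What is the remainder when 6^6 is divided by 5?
Using Fermat: 6^{4} ≡ 1 mod 5. 6 ≡ 2 mod 4. So 6^{6} ≡ 6^{2} ≡ 1 mod 5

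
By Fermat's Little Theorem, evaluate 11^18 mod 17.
By Fermat: 11^{16} ≡ 1 (mod 17). So 11^{18} = 11^{16} · 11^{2} ≡ 11^{2} ≡ 2 (mod 17)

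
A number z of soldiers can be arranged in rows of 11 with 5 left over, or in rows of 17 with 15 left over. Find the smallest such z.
M = 11 × 17 = 187. M₁ = 17, y₁ ≡ 2 mod 11. M₂ = 11, y₂ ≡ 14 mod 17. z = 5×17×2 + 15×11×14 ≡ 49 mod 187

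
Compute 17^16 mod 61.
By repeated squaring mod 61: 17^{1}≡17, 17^{2}≡45, 17^{4}≡12, 17^{8}≡22, 17^{16}≡57. So 17^{16} ≡ 57 mod 61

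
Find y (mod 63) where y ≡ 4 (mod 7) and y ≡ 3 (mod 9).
M = 7 × 9 = 63. M₁ = 9, y₁ ≡ 4 (mod 7). M₂ = 7, y₂ ≡ 4 (mod 9). y = 4×9×4 + 3×7×4 ≡ 39 (mod 63)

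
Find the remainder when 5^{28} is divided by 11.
By Fermat: 5^{10} ≡ 1 (mod 11). 28 = 2×10 + 8. So 5^{28} ≡ 5^{8} ≡ 4 (mod 11)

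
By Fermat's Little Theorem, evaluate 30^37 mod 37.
By Fermat: 30^{36} ≡ 1 (mod 37). So 30^{37} = 30^{36} · 30^{1} ≡ 30^{1} ≡ 30 (mod 37)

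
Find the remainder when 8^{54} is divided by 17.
By Fermat: 8^{16} ≡ 1 (mod 17). 54 = 3×16 + 6. So 8^{54} ≡ 8^{6} ≡ 4 (mod 17)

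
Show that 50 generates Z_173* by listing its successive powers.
50^1, 50^2, ..., 50^{172} mod 173: [50, 78, 94, 29, 66, 13, 131, 149, 11, 31, 166, 169, 146, 34, 143, 57, 82, 121, 168, 96, 129, 49, 28, 16, 108, 37, 120, 118, 18, 35, 20, 135, 3, 150, 61, 109, 87, 25, 39, 47, 101, 33, 93, 152, 161, 92, 102, 83, 171, 73, 17, 158, 115, 41, 147, 84, 48, 151, 111, 14, 8, 54, 105, 60, 59, 9, 104, 10, 154, 88, 75, 117, 141, 130, 99, 106, 110, 137, 103, 133, 76, 167, 46, 51, 128, 172, 123, 95, 79, 144, 107, 160, 42, 24, 162, 142, 7, 4, 27, 139, 30, 116, 91, 52, 5, 77, 44, 124, 145, 157, 65, 136, 53, 55, 155, 138, 153, 38, 170, 23, 112, 64, 86, 148, 134, 126, 72, 140, 80, 21, 12, 81, 71, 90, 2, 100, 156, 15, 58, 132, 26, 89, 125, 22, 62, 159, 165, 119, 68, 113, 114, 164, 69, 163, 19, 85, 98, 56, 32, 43, 74, 67, 63, 36, 70, 40, 97, 6, 127, 122, 45, 1]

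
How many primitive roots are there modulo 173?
There are φ(173-1) = φ(172) = 84 primitive roots modulo 173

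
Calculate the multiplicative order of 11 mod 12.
Powers of 11 mod 12: 11^1≡11, 11^2≡1. So the order of 11 is 2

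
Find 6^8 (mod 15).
By repeated squaring (mod 15): 6^{1}≡6, 6^{2}≡6, 6^{4}≡6, 6^{8}≡6. So 6^{8} ≡ 6 (mod 15)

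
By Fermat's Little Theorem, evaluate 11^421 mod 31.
By Fermat: 11^{30} ≡ 1 (mod 31). 421 ≡ 1 (mod 30). So 11^{421} ≡ 11^{1} ≡ 11 (mod 31)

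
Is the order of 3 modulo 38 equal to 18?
Powers of 3 mod 38: 3^1≡3, 3^2≡9, 3^3≡27, 3^4≡5, 3^5≡15, 3^6≡7, 3^7≡21, 3^8≡25, 3^9≡37, 3^10≡35, 3^11≡29, 3^12≡11, 3^13≡33, 3^14≡23, 3^15≡31, 3^16≡17, 3^17≡13, 3^18≡1. First k with 3^k≡1 is k=18. Yes, ord_38(3) = 18.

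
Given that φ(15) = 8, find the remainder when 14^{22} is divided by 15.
By Euler: 14^{8} ≡ 1 (mod 15) since gcd(14, 15) = 1. 22 = 2×8 + 6. So 14^{22} ≡ 14^{6} ≡ 1 (mod 15)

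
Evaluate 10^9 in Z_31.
By repeated squaring mod 31: 10^{1}≡10, 10^{2}≡7, 10^{4}≡18, 10^{8}≡14. Then 10^{9} = 10^{8+1} ≡ 14 × 10 ≡ 16 mod 31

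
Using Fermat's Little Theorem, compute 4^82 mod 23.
By Fermat: 4^{22} ≡ 1 (mod 23). 82 = 3×22 + 16. So 4^{82} ≡ 4^{16} ≡ 12 (mod 23)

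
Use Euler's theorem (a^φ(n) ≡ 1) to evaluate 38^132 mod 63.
By Euler: 38^{36} ≡ 1 (mod 63) since gcd(38, 63) = 1. 132 = 3×36 + 24. So 38^{132} ≡ 38^{24} ≡ 1 (mod 63)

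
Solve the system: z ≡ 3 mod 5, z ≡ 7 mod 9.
M = 5 × 9 = 45. M₁ = 9, y₁ ≡ 4 mod 5. M₂ = 5, y₂ ≡ 2 mod 9. z = 3×9×4 + 7×5×2 ≡ 43 mod 45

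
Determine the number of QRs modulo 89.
For prime 89, there are (p-1)/2 = (89-1)/2 = 44 quadratic residues (excluding 0).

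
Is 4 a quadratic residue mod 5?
By Euler's criterion: 4^{2} ≡ 1 (mod 5). Since this equals 1, 4 is a QR.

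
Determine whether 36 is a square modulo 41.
By Euler's criterion: 36^{20} ≡ 1 mod 41. Since this equals 1, 36 is a QR.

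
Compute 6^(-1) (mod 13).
Since 13 is prime, by Fermat 6^(-1) ≡ 6^{11} ≡ 11 (mod 13). Verify: 6 × 11 = 66 ≡ 1 (mod 13)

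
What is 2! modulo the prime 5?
(4)! = (2)! × (3) × (4) ≡ -1 mod 5. So (2)! ≡ -1 × [(4)(3)]^(-1) ≡ 2 mod 5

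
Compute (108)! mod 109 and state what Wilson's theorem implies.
(108)! mod 109 = 108. Since this equals -1 mod 109, Wilson confirms 109 is prime.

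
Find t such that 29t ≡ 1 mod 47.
Since 47 is prime, by Fermat 29^(-1) ≡ 29^{45} ≡ 13 mod 47. Verify: 29 × 13 = 377 ≡ 1 mod 47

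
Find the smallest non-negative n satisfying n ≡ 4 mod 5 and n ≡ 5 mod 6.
M = 5 × 6 = 30. M₁ = 6, y₁ ≡ 1 mod 5. M₂ = 5, y₂ ≡ 5 mod 6. n = 4×6×1 + 5×5×5 ≡ 29 mod 30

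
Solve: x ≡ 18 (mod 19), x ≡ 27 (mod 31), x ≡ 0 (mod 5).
M = 19 × 31 × 5 = 2945. M₁ = 155, y₁ ≡ 13 (mod 19). M₂ = 95, y₂ ≡ 16 (mod 31). M₃ = 589, y₃ ≡ 4 (mod 5). x = 18×155×13 + 27×95×16 + 0×589×4 ≡ 740 (mod 2945)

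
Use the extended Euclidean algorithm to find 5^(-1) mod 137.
Extended GCD: 5(55) + 137(-2) = 1. So 5^(-1) ≡ 55 mod 137. Verify: 5 × 55 = 275 ≡ 1 mod 137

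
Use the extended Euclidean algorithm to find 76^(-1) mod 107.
Extended GCD: 76(-38) + 107(27) = 1. So 76^(-1) ≡ -38 ≡ 69 (mod 107). Verify: 76 × 69 = 5244 ≡ 1 (mod 107)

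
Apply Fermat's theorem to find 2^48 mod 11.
By Fermat: 2^{10} ≡ 1 mod 11. 48 = 4×10 + 8. So 2^{48} ≡ 2^{8} ≡ 3 mod 11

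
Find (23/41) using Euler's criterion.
(23/41) = 23^{20} mod 41 = 1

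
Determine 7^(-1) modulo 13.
Since 13 is prime, by Fermat 7^(-1) ≡ 7^{11} ≡ 2 mod 13. Verify: 7 × 2 = 14 ≡ 1 mod 13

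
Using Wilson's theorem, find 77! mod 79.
(78)! = (77)! × (78) ≡ -1 (mod 79). So (77)! ≡ -1 × (78)^(-1) ≡ (-1)×(-1) = 1 (mod 79)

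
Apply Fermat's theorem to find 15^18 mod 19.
By Fermat's Little Theorem, 15^{18} ≡ 1 mod 19 since 19 is prime and gcd(15, 19) = 1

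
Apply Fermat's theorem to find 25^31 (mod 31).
By Fermat: 25^{30} ≡ 1 (mod 31). So 25^{31} = 25^{30} · 25^{1} ≡ 25^{1} ≡ 25 (mod 31)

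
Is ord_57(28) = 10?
Powers of 28 mod 57: 28^1≡28, 28^2≡43, 28^3≡7, 28^4≡25, 28^5≡16, 28^6≡49, 28^7≡4, 28^8≡55, 28^9≡1. Already 28^9≡1, so the order is 9 < 10. No, the actual order is 9.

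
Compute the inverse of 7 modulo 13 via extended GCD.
Extended GCD: 7(2) + 13(-1) = 1. So 7^(-1) ≡ 2 (mod 13). Verify: 7 × 2 = 14 ≡ 1 (mod 13)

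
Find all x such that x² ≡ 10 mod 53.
The square roots of 10 mod 53 are 13 and 40. Verify: 13² = 169 ≡ 10 mod 53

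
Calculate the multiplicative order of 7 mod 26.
Powers of 7 mod 26: 7^1≡7, 7^2≡23, 7^3≡5, 7^4≡9, 7^5≡11, 7^6≡25, 7^7≡19, 7^8≡3, 7^9≡21, 7^10≡17, 7^11≡15, 7^12≡1. Order = 12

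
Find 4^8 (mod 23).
By repeated squaring (mod 23): 4^{1}≡4, 4^{2}≡16, 4^{4}≡3, 4^{8}≡9. So 4^{8} ≡ 9 (mod 23)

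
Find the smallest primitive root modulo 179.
g = 2. Powers: [2, 4, 8, 16, 32, 64, 128, 77, 154, 129, ...] generates all 178 non-zero residues.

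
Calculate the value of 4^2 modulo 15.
4^{2} = 16 ≡ 1 mod 15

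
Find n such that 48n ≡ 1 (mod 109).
Since 109 is prime, by Fermat 48^(-1) ≡ 48^{107} ≡ 25 (mod 109). Verify: 48 × 25 = 1200 ≡ 1 (mod 109)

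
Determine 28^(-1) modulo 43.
Since 43 is prime, by Fermat 28^(-1) ≡ 28^{41} ≡ 20 (mod 43). Verify: 28 × 20 = 560 ≡ 1 (mod 43)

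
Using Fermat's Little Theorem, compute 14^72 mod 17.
By Fermat: 14^{16} ≡ 1 mod 17. 72 = 4×16 + 8. So 14^{72} ≡ 14^{8} ≡ 16 mod 17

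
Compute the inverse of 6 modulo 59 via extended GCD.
Extended GCD: 6(10) + 59(-1) = 1. So 6^(-1) ≡ 10 (mod 59). Verify: 6 × 10 = 60 ≡ 1 (mod 59)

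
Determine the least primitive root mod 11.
g = 2. For each prime q|10: 2^{5}≡10, 2^{2}≡4, none ≡ 1, so ord_11(2) = 10 and 2 is a primitive root.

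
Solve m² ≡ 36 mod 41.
The square roots of 36 mod 41 are 6 and 35. Verify: 6² = 36 ≡ 36 mod 41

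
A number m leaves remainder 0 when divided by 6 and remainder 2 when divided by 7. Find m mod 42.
M = 6 × 7 = 42. M₁ = 7, y₁ ≡ 1 mod 6. M₂ = 6, y₂ ≡ 6 mod 7. m = 0×7×1 + 2×6×6 ≡ 30 mod 42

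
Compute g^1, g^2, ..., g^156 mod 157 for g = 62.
62^1, 62^2, ..., 62^{156} mod 157: [62, 76, 2, 124, 152, 4, 91, 147, 8, 25, 137, 16, 50, 117, 32, 100, 77, 64, 43, 154, 128, 86, 151, 99, 15, 145, 41, 30, 133, 82, 60, 109, 7, 120, 61, 14, 83, 122, 28, 9, 87, 56, 18, 17, 112, 36, 34, 67, 72, 68, 134, 144, 136, 111, 131, 115, 65, 105, 73, 130, 53, 146, 103, 106, 135, 49, 55, 113, 98, 110, 69, 39, 63, 138, 78, 126, 119, 156, 95, 81, 155, 33, 5, 153, 66, 10, 149, 132, 20, 141, 107, 40, 125, 57, 80, 93, 114, 3, 29, 71, 6, 58, 142, 12, 116, 127, 24, 75, 97, 48, 150, 37, 96, 143, 74, 35, 129, 148, 70, 101, 139, 140, 45, 121, 123, 90, 85, 89, 23, 13, 21, 46, 26, 42, 92, 52, 84, 27, 104, 11, 54, 51, 22, 108, 102, 44, 59, 47, 88, 118, 94, 19, 79, 31, 38, 1]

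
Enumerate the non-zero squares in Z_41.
QRs mod 41: {1, 2, 4, 5, 8, 9, 10, 16, 18, 20, 21, 23, 25, 31, 32, 33, 36, 37, 39, 40}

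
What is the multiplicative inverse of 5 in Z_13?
Since 13 is prime, by Fermat 5^(-1) ≡ 5^{11} ≡ 8 (mod 13). Verify: 5 × 8 = 40 ≡ 1 (mod 13)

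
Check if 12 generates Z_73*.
12^{36} ≡ 1 mod 73 and 36 < 72, so ord_73(12) = 36 ≠ 72 and 12 is not a primitive root.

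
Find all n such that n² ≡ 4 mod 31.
The square roots of 4 mod 31 are 2 and 29. Verify: 2² = 4 ≡ 4 mod 31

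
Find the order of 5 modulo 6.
Powers of 5 mod 6: 5^1≡5, 5^2≡1. ord_6(5) = 2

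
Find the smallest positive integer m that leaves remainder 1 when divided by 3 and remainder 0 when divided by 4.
M = 3 × 4 = 12. M₁ = 4, y₁ ≡ 1 (mod 3). M₂ = 3, y₂ ≡ 3 (mod 4). m = 1×4×1 + 0×3×3 ≡ 4 (mod 12)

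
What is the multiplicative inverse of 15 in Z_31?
Since 31 is prime, by Fermat 15^(-1) ≡ 15^{29} ≡ 29 mod 31. Verify: 15 × 29 = 435 ≡ 1 mod 31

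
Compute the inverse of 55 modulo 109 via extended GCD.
Extended GCD: 55(2) + 109(-1) = 1. So 55^(-1) ≡ 2 mod 109. Verify: 55 × 2 = 110 ≡ 1 mod 109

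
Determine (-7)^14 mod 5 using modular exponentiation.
Using Fermat: (-7)^{4} ≡ 1 (mod 5). 14 ≡ 2 (mod 4). So (-7)^{14} ≡ (-7)^{2} ≡ 4 (mod 5)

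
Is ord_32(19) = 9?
Powers of 19 mod 32: 19^1≡19, 19^2≡9, 19^3≡11, 19^4≡17, 19^5≡3, 19^6≡25, 19^7≡27, 19^8≡1. Already 19^8≡1, so the order is 8 < 9. No, the actual order is 8.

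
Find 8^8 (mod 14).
By repeated squaring (mod 14): 8^{1}≡8, 8^{2}≡8, 8^{4}≡8, 8^{8}≡8. So 8^{8} ≡ 8 (mod 14)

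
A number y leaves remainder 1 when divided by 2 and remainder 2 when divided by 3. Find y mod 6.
M = 2 × 3 = 6. M₁ = 3, y₁ ≡ 1 mod 2. M₂ = 2, y₂ ≡ 2 mod 3. y = 1×3×1 + 2×2×2 ≡ 5 mod 6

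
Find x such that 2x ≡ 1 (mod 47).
Since 47 is prime, by Fermat 2^(-1) ≡ 2^{45} ≡ 24 (mod 47). Verify: 2 × 24 = 48 ≡ 1 (mod 47)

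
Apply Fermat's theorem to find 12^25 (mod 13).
By Fermat: 12^{12} ≡ 1 (mod 13). 25 = 2×12 + 1. So 12^{25} ≡ 12^{1} ≡ 12 (mod 13)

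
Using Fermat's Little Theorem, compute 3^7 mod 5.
By Fermat: 3^{4} ≡ 1 (mod 5). So 3^{7} = 3^{4} · 3^{3} ≡ 3^{3} ≡ 2 (mod 5)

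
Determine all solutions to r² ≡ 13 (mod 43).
The square roots of 13 mod 43 are 23 and 20. Verify: 23² = 529 ≡ 13 (mod 43)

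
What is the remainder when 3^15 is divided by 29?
By repeated squaring mod 29: 3^{1}≡3, 3^{2}≡9, 3^{4}≡23, 3^{8}≡7. Then 3^{15} = 3^{8+4+2+1} ≡ 7 × 23 × 9 × 3 ≡ 26 mod 29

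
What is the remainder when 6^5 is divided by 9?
By repeated squaring (mod 9): 6^{1}≡6, 6^{2}≡0, 6^{4}≡0. Then 6^{5} = 6^{4+1} ≡ 0 × 6 ≡ 0 (mod 9)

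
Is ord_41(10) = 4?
Powers of 10 mod 41: 10^1≡10, 10^2≡18, 10^3≡16, 10^4≡37, 10^5≡1. 10^4≡37≢1, so ord ≠ 4. No, the actual order is 5.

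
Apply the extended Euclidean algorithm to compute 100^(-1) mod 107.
Extended GCD: 100(-46) + 107(43) = 1. So 100^(-1) ≡ -46 ≡ 61 (mod 107). Verify: 100 × 61 = 6100 ≡ 1 (mod 107)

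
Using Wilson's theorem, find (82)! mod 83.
By Wilson's theorem, (82)! ≡ -1 ≡ 82 mod 83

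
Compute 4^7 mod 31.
By repeated squaring (mod 31): 4^{1}≡4, 4^{2}≡16, 4^{4}≡8. Then 4^{7} = 4^{4+2+1} ≡ 8 × 16 × 4 ≡ 16 (mod 31)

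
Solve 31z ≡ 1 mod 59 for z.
Since 59 is prime, by Fermat 31^(-1) ≡ 31^{57} ≡ 40 mod 59. Verify: 31 × 40 = 1240 ≡ 1 mod 59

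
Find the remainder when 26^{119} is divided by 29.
By Fermat: 26^{28} ≡ 1 (mod 29). 119 = 4×28 + 7. So 26^{119} ≡ 26^{7} ≡ 17 (mod 29)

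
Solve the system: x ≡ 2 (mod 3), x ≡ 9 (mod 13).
M = 3 × 13 = 39. M₁ = 13, y₁ ≡ 1 (mod 3). M₂ = 3, y₂ ≡ 9 (mod 13). x = 2×13×1 + 9×3×9 ≡ 35 (mod 39)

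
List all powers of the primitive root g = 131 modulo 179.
131^1, 131^2, ..., 131^{178} mod 179: [131, 156, 30, 171, 26, 5, 118, 64, 150, 139, 130, 25, 53, 141, 34, 158, 113, 125, 86, 168, 170, 74, 28, 88, 72, 124, 134, 12, 140, 82, 2, 83, 133, 60, 163, 52, 10, 57, 128, 121, 99, 81, 50, 106, 103, 68, 137, 47, 71, 172, 157, 161, 148, 56, 176, 144, 69, 89, 24, 101, 164, 4, 166, 87, 120, 147, 104, 20, 114, 77, 63, 19, 162, 100, 33, 27, 136, 95, 94, 142, 165, 135, 143, 117, 112, 173, 109, 138, 178, 48, 23, 149, 8, 153, 174, 61, 115, 29, 40, 49, 154, 126, 38, 145, 21, 66, 54, 93, 11, 9, 105, 151, 91, 107, 55, 45, 167, 39, 97, 177, 96, 46, 119, 16, 127, 169, 122, 51, 58, 80, 98, 129, 73, 76, 111, 42, 132, 108, 7, 22, 18, 31, 123, 3, 35, 110, 90, 155, 78, 15, 175, 13, 92, 59, 32, 75, 159, 65, 102, 116, 160, 17, 79, 146, 152, 43, 84, 85, 37, 14, 44, 36, 62, 67, 6, 70, 41, 1]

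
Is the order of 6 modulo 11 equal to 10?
Powers of 6 mod 11: 6^1≡6, 6^2≡3, 6^3≡7, 6^4≡9, 6^5≡10, 6^6≡5, 6^7≡8, 6^8≡4, 6^9≡2, 6^10≡1. First k with 6^k≡1 is k=10. Yes, ord_11(6) = 10.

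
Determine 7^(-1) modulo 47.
Since 47 is prime, by Fermat 7^(-1) ≡ 7^{45} ≡ 27 (mod 47). Verify: 7 × 27 = 189 ≡ 1 (mod 47)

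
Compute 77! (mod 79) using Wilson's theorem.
(78)! = (77)! × (78) ≡ -1 (mod 79). So (77)! ≡ -1 × (78)^(-1) ≡ (-1)×(-1) = 1 (mod 79)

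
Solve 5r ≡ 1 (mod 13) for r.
Since 13 is prime, by Fermat 5^(-1) ≡ 5^{11} ≡ 8 (mod 13). Verify: 5 × 8 = 40 ≡ 1 (mod 13)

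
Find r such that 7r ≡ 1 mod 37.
Since 37 is prime, by Fermat 7^(-1) ≡ 7^{35} ≡ 16 mod 37. Verify: 7 × 16 = 112 ≡ 1 mod 37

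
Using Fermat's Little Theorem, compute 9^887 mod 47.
By Fermat: 9^{46} ≡ 1 (mod 47). 887 ≡ 13 (mod 46). So 9^{887} ≡ 9^{13} ≡ 27 (mod 47)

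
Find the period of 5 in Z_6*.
Powers of 5 mod 6: 5^1≡5, 5^2≡1. Order = 2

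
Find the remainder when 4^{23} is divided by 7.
By Fermat: 4^{6} ≡ 1 (mod 7). 23 = 3×6 + 5. So 4^{23} ≡ 4^{5} ≡ 2 (mod 7)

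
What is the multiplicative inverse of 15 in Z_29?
Since 29 is prime, by Fermat 15^(-1) ≡ 15^{27} ≡ 2 mod 29. Verify: 15 × 2 = 30 ≡ 1 mod 29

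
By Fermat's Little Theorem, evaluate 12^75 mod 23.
By Fermat: 12^{22} ≡ 1 mod 23. 75 = 3×22 + 9. So 12^{75} ≡ 12^{9} ≡ 4 mod 23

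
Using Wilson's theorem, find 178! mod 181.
(180)! = (178)! × (179) × (180) ≡ -1 mod 181. So (178)! ≡ -1 × [(180)(179)]^(-1) ≡ 90 mod 181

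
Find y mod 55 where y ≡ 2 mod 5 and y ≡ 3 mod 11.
M = 5 × 11 = 55. M₁ = 11, y₁ ≡ 1 mod 5. M₂ = 5, y₂ ≡ 9 mod 11. y = 2×11×1 + 3×5×9 ≡ 47 mod 55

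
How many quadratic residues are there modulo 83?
The squaring map on Z_83* is 2-to-1, so there are (82)/2 = 41 QRs.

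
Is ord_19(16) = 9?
Powers of 16 mod 19: 16^1≡16, 16^2≡9, 16^3≡11, 16^4≡5, 16^5≡4, 16^6≡7, 16^7≡17, 16^8≡6, 16^9≡1. First k with 16^k≡1 is k=9. Yes, ord_19(16) = 9.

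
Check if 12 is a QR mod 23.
By Euler's criterion: 12^{11} ≡ 1 (mod 23). Since this equals 1, 12 is a QR.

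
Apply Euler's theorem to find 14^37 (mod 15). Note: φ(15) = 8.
By Euler: 14^{8} ≡ 1 (mod 15) since gcd(14, 15) = 1. 37 = 4×8 + 5. So 14^{37} ≡ 14^{5} ≡ 14 (mod 15)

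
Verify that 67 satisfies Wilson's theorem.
(66)! mod 67 = 66. Since this equals -1 (mod 67), Wilson confirms 67 is prime.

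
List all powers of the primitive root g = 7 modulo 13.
7^1, 7^2, ..., 7^{12} mod 13: [7, 10, 5, 9, 11, 12, 6, 3, 8, 4, 2, 1]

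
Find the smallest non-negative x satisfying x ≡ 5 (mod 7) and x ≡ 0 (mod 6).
M = 7 × 6 = 42. M₁ = 6, y₁ ≡ 6 (mod 7). M₂ = 7, y₂ ≡ 1 (mod 6). x = 5×6×6 + 0×7×1 ≡ 12 (mod 42)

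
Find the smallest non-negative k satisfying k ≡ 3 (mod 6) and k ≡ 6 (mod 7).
M = 6 × 7 = 42. M₁ = 7, y₁ ≡ 1 (mod 6). M₂ = 6, y₂ ≡ 6 (mod 7). k = 3×7×1 + 6×6×6 ≡ 27 (mod 42)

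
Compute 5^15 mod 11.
Using Fermat: 5^{10} ≡ 1 mod 11. 15 ≡ 5 mod 10. So 5^{15} ≡ 5^{5} ≡ 1 mod 11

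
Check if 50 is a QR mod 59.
By Euler's criterion: 50^{29} ≡ 58 (mod 59). Since this equals -1 (≡ 58), 50 is not a QR.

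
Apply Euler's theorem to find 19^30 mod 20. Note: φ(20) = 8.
By Euler: 19^{8} ≡ 1 mod 20 since gcd(19, 20) = 1. 30 = 3×8 + 6. So 19^{30} ≡ 19^{6} ≡ 1 mod 20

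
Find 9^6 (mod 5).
Using Fermat: 9^{4} ≡ 1 (mod 5). 6 ≡ 2 (mod 4). So 9^{6} ≡ 9^{2} ≡ 1 (mod 5)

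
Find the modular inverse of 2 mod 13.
Since 13 is prime, by Fermat 2^(-1) ≡ 2^{11} ≡ 7 (mod 13). Verify: 2 × 7 = 14 ≡ 1 (mod 13)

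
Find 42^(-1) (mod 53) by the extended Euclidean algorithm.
Extended GCD: 42(24) + 53(-19) = 1. So 42^(-1) ≡ 24 (mod 53). Verify: 42 × 24 = 1008 ≡ 1 (mod 53)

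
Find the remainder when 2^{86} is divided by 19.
By Fermat: 2^{18} ≡ 1 (mod 19). 86 = 4×18 + 14. So 2^{86} ≡ 2^{14} ≡ 6 (mod 19)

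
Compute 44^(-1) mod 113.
Since 113 is prime, by Fermat 44^(-1) ≡ 44^{111} ≡ 18 mod 113. Verify: 44 × 18 = 792 ≡ 1 mod 113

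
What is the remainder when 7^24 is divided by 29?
By repeated squaring (mod 29): 7^{1}≡7, 7^{2}≡20, 7^{4}≡23, 7^{8}≡7, 7^{16}≡20. Then 7^{24} = 7^{16+8} ≡ 20 × 7 ≡ 24 (mod 29)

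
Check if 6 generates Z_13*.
ord_13(6) divides 12. For each prime q|12: 6^{6}≡12, 6^{4}≡9, none ≡ 1. So 6 has order 12 and is a primitive root mod 13.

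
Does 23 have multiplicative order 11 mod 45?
Powers of 23 mod 45: 23^1≡23, 23^2≡34, 23^3≡17, 23^4≡31, 23^5≡38, 23^6≡19, 23^7≡32, 23^8≡16, 23^9≡8, 23^10≡4, 23^11≡2, 23^12≡1. 23^11≡2≢1, so ord ≠ 11. No, the actual order is 12.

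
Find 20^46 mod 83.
By repeated squaring mod 83: 20^{1}≡20, 20^{2}≡68, 20^{4}≡59, 20^{8}≡78, 20^{16}≡25, 20^{32}≡44. Then 20^{46} = 20^{32+8+4+2} ≡ 44 × 78 × 59 × 68 ≡ 65 mod 83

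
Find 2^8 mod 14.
By repeated squaring mod 14: 2^{1}≡2, 2^{2}≡4, 2^{4}≡2, 2^{8}≡4. So 2^{8} ≡ 4 mod 14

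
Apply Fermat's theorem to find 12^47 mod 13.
By Fermat: 12^{12} ≡ 1 mod 13. 47 = 3×12 + 11. So 12^{47} ≡ 12^{11} ≡ 12 mod 13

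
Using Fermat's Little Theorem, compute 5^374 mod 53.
By Fermat: 5^{52} ≡ 1 mod 53. 374 ≡ 10 mod 52. So 5^{374} ≡ 5^{10} ≡ 4 mod 53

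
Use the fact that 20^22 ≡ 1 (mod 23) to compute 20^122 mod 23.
By Fermat: 20^{22} ≡ 1 (mod 23). 122 = 5×22 + 12. So 20^{122} ≡ 20^{12} ≡ 3 (mod 23)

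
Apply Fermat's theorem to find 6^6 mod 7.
By Fermat's Little Theorem, 6^{6} ≡ 1 mod 7 since 7 is prime and gcd(6, 7) = 1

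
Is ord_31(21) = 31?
Powers of 21 mod 31: 21^1≡21, 21^2≡7, 21^3≡23, 21^4≡18, 21^5≡6, 21^6≡2, 21^7≡11, 21^8≡14, 21^9≡15, 21^10≡5, 21^11≡12, 21^12≡4, 21^13≡22, 21^14≡28, 21^15≡30, 21^16≡10, 21^17≡24, 21^18≡8, 21^19≡13, 21^20≡25, 21^21≡29, 21^22≡20, 21^23≡17, 21^24≡16, 21^25≡26, 21^26≡19, 21^27≡27, 21^28≡9, 21^29≡3, 21^30≡1. Already 21^30≡1, so the order is 30 < 31. No, the actual order is 30.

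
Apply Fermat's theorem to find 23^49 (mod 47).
By Fermat: 23^{46} ≡ 1 (mod 47). So 23^{49} = 23^{46} · 23^{3} ≡ 23^{3} ≡ 41 (mod 47)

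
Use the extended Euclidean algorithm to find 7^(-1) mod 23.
Extended GCD: 7(10) + 23(-3) = 1. So 7^(-1) ≡ 10 mod 23. Verify: 7 × 10 = 70 ≡ 1 mod 23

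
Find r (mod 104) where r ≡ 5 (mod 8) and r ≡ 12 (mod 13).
M = 8 × 13 = 104. M₁ = 13, y₁ ≡ 5 (mod 8). M₂ = 8, y₂ ≡ 5 (mod 13). r = 5×13×5 + 12×8×5 ≡ 77 (mod 104)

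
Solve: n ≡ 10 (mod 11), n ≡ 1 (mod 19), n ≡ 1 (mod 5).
M = 11 × 19 × 5 = 1045. M₁ = 95, y₁ ≡ 8 (mod 11). M₂ = 55, y₂ ≡ 9 (mod 19). M₃ = 209, y₃ ≡ 4 (mod 5). n = 10×95×8 + 1×55×9 + 1×209×4 ≡ 571 (mod 1045)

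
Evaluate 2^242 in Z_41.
Using Fermat: 2^{40} ≡ 1 mod 41. 242 ≡ 2 mod 40. So 2^{242} ≡ 2^{2} ≡ 4 mod 41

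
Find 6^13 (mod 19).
By repeated squaring (mod 19): 6^{1}≡6, 6^{2}≡17, 6^{4}≡4, 6^{8}≡16. Then 6^{13} = 6^{8+4+1} ≡ 16 × 4 × 6 ≡ 4 (mod 19)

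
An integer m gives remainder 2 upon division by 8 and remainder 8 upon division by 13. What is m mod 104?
M = 8 × 13 = 104. M₁ = 13, y₁ ≡ 5 mod 8. M₂ = 8, y₂ ≡ 5 mod 13. m = 2×13×5 + 8×8×5 ≡ 34 mod 104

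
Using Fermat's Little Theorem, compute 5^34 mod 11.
By Fermat: 5^{10} ≡ 1 (mod 11). 34 = 3×10 + 4. So 5^{34} ≡ 5^{4} ≡ 9 (mod 11)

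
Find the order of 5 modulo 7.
Powers of 5 mod 7: 5^1≡5, 5^2≡4, 5^3≡6, 5^4≡2, 5^5≡3, 5^6≡1. So the order of 5 is 6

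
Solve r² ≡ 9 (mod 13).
The square roots of 9 mod 13 are 3 and 10. Verify: 3² = 9 ≡ 9 (mod 13)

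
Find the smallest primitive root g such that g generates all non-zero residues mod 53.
g = 2. Powers: [2, 4, 8, 16, 32, 11, ...] generates all 52 non-zero residues.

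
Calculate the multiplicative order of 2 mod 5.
Powers of 2 mod 5: 2^1≡2, 2^2≡4, 2^3≡3, 2^4≡1. ord_5(2) = 4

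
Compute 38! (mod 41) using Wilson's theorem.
(40)! = (38)! × (39) × (40) ≡ -1 (mod 41). So (38)! ≡ -1 × [(40)(39)]^(-1) ≡ 20 (mod 41)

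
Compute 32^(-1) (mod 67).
Since 67 is prime, by Fermat 32^(-1) ≡ 32^{65} ≡ 44 (mod 67). Verify: 32 × 44 = 1408 ≡ 1 (mod 67)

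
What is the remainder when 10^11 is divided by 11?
Using Fermat: 10^{10} ≡ 1 mod 11. 11 ≡ 1 mod 10. So 10^{11} ≡ 10^{1} ≡ 10 mod 11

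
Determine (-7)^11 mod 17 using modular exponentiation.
By repeated squaring (mod 17): (-7)^{1}≡10, (-7)^{2}≡15, (-7)^{4}≡4, (-7)^{8}≡16. Then (-7)^{11} = (-7)^{8+2+1} ≡ 16 × 15 × 10 ≡ 3 (mod 17)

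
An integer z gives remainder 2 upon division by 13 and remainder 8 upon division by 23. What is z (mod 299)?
M = 13 × 23 = 299. M₁ = 23, y₁ ≡ 4 (mod 13). M₂ = 13, y₂ ≡ 16 (mod 23). z = 2×23×4 + 8×13×16 ≡ 54 (mod 299)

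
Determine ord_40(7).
Powers of 7 mod 40: 7^1≡7, 7^2≡9, 7^3≡23, 7^4≡1. So the order of 7 is 4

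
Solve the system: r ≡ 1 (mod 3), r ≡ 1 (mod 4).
M = 3 × 4 = 12. M₁ = 4, y₁ ≡ 1 (mod 3). M₂ = 3, y₂ ≡ 3 (mod 4). r = 1×4×1 + 1×3×3 ≡ 1 (mod 12)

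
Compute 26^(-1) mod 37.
Since 37 is prime, by Fermat 26^(-1) ≡ 26^{35} ≡ 10 mod 37. Verify: 26 × 10 = 260 ≡ 1 mod 37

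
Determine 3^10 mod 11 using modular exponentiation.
Using Fermat: 3^{10} ≡ 1 mod 11. 10 ≡ 0 mod 10. So 3^{10} ≡ 3^{0} ≡ 1 mod 11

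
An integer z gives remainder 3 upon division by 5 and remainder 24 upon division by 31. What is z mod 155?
M = 5 × 31 = 155. M₁ = 31, y₁ ≡ 1 mod 5. M₂ = 5, y₂ ≡ 25 mod 31. z = 3×31×1 + 24×5×25 ≡ 148 mod 155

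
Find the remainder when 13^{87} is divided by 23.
By Fermat: 13^{22} ≡ 1 mod 23. 87 = 3×22 + 21. So 13^{87} ≡ 13^{21} ≡ 16 mod 23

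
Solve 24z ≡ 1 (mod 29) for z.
Since 29 is prime, by Fermat 24^(-1) ≡ 24^{27} ≡ 23 (mod 29). Verify: 24 × 23 = 552 ≡ 1 (mod 29)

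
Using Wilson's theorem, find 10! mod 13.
(12)! = (10)! × (11) × (12) ≡ -1 (mod 13). So (10)! ≡ -1 × [(12)(11)]^(-1) ≡ 6 (mod 13)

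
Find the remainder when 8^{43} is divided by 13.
By Fermat: 8^{12} ≡ 1 mod 13. 43 = 3×12 + 7. So 8^{43} ≡ 8^{7} ≡ 5 mod 13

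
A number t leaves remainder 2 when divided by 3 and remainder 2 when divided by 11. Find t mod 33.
M = 3 × 11 = 33. M₁ = 11, y₁ ≡ 2 mod 3. M₂ = 3, y₂ ≡ 4 mod 11. t = 2×11×2 + 2×3×4 ≡ 2 mod 33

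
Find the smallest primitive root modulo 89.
g = 3. For each prime q|88: 3^{44}≡88, 3^{8}≡64, none ≡ 1, so ord_89(3) = 88 and 3 is a primitive root.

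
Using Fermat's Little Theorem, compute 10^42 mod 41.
By Fermat: 10^{40} ≡ 1 (mod 41). So 10^{42} = 10^{40} · 10^{2} ≡ 10^{2} ≡ 18 (mod 41)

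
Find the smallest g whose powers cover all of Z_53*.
g = 2. For each prime q|52: 2^{26}≡52, 2^{4}≡16, none ≡ 1, so ord_53(2) = 52 and 2 is a primitive root.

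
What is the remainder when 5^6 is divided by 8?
By repeated squaring (mod 8): 5^{1}≡5, 5^{2}≡1, 5^{4}≡1. Then 5^{6} = 5^{4+2} ≡ 1 × 1 ≡ 1 (mod 8)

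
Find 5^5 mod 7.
By repeated squaring mod 7: 5^{1}≡5, 5^{2}≡4, 5^{4}≡2. Then 5^{5} = 5^{4+1} ≡ 2 × 5 ≡ 3 mod 7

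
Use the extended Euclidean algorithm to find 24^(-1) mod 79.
Extended GCD: 24(-23) + 79(7) = 1. So 24^(-1) ≡ -23 ≡ 56 mod 79. Verify: 24 × 56 = 1344 ≡ 1 mod 79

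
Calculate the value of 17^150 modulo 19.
Using Fermat: 17^{18} ≡ 1 (mod 19). 150 ≡ 6 (mod 18). So 17^{150} ≡ 17^{6} ≡ 7 (mod 19)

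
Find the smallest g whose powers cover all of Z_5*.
g = 2. Powers: [2, 4, 3, 1] generates all 4 non-zero residues.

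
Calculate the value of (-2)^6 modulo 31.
By repeated squaring mod 31: (-2)^{1}≡29, (-2)^{2}≡4, (-2)^{4}≡16. Then (-2)^{6} = (-2)^{4+2} ≡ 16 × 4 ≡ 2 mod 31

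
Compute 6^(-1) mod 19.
Since 19 is prime, by Fermat 6^(-1) ≡ 6^{17} ≡ 16 mod 19. Verify: 6 × 16 = 96 ≡ 1 mod 19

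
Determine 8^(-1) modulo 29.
Since 29 is prime, by Fermat 8^(-1) ≡ 8^{27} ≡ 11 mod 29. Verify: 8 × 11 = 88 ≡ 1 mod 29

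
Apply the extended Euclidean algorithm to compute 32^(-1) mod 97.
Extended GCD: 32(-3) + 97(1) = 1. So 32^(-1) ≡ -3 ≡ 94 mod 97. Verify: 32 × 94 = 3008 ≡ 1 mod 97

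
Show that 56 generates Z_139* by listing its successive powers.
56^1, 56^2, ..., 56^{138} mod 139: [56, 78, 59, 107, 15, 6, 58, 51, 76, 86, 90, 36, 70, 28, 39, 99, 123, 77, 3, 29, 95, 38, 43, 45, 18, 35, 14, 89, 119, 131, 108, 71, 84, 117, 19, 91, 92, 9, 87, 7, 114, 129, 135, 54, 105, 42, 128, 79, 115, 46, 74, 113, 73, 57, 134, 137, 27, 122, 21, 64, 109, 127, 23, 37, 126, 106, 98, 67, 138, 83, 61, 80, 32, 124, 133, 81, 88, 63, 53, 49, 103, 69, 111, 100, 40, 16, 62, 136, 110, 44, 101, 96, 94, 121, 104, 125, 50, 20, 8, 31, 68, 55, 22, 120, 48, 47, 130, 52, 132, 25, 10, 4, 85, 34, 97, 11, 60, 24, 93, 65, 26, 66, 82, 5, 2, 112, 17, 118, 75, 30, 12, 116, 102, 13, 33, 41, 72, 1]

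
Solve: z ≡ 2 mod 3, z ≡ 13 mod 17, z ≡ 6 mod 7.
M = 3 × 17 × 7 = 357. M₁ = 119, y₁ ≡ 2 mod 3. M₂ = 21, y₂ ≡ 13 mod 17. M₃ = 51, y₃ ≡ 4 mod 7. z = 2×119×2 + 13×21×13 + 6×51×4 ≡ 251 mod 357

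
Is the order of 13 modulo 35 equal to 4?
Powers of 13 mod 35: 13^1≡13, 13^2≡29, 13^3≡27, 13^4≡1. First k with 13^k≡1 is k=4. Yes, ord_35(13) = 4.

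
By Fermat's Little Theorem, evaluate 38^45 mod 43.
By Fermat: 38^{42} ≡ 1 (mod 43). So 38^{45} = 38^{42} · 38^{3} ≡ 38^{3} ≡ 4 (mod 43)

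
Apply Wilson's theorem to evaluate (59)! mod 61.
(60)! = (59)! × (60) ≡ -1 (mod 61). So (59)! ≡ -1 × (60)^(-1) ≡ (-1)×(-1) = 1 (mod 61)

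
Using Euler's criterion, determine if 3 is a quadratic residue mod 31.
By Euler's criterion: 3^{15} ≡ 30 mod 31. Since this equals -1 (≡ 30), 3 is not a QR.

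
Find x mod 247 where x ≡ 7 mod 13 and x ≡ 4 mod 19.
M = 13 × 19 = 247. M₁ = 19, y₁ ≡ 11 mod 13. M₂ = 13, y₂ ≡ 3 mod 19. x = 7×19×11 + 4×13×3 ≡ 137 mod 247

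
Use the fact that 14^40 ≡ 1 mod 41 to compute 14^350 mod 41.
By Fermat: 14^{40} ≡ 1 mod 41. 350 ≡ 30 mod 40. So 14^{350} ≡ 14^{30} ≡ 9 mod 41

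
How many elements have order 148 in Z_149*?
A prime p has φ(p-1) primitive roots; here φ(148) = 72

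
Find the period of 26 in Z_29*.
Powers of 26 mod 29: 26^1≡26, 26^2≡9, 26^3≡2, 26^4≡23, 26^5≡18, 26^6≡4, 26^7≡17, 26^8≡7, 26^9≡8, 26^10≡5, 26^11≡14, 26^12≡16, 26^13≡10, 26^14≡28, 26^15≡3, 26^16≡20, 26^17≡27, 26^18≡6, 26^19≡11, 26^20≡25, 26^21≡12, 26^22≡22, 26^23≡21, 26^24≡24, 26^25≡15, 26^26≡13, 26^27≡19, 26^28≡1. ord_29(26) = 28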